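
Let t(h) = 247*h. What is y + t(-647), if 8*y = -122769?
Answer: -1401241/8 ≈ -1.7516e+5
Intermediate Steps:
y = -122769/8 (y = (⅛)*(-122769) = -122769/8 ≈ -15346.)
y + t(-647) = -122769/8 + 247*(-647) = -122769/8 - 159809 = -1401241/8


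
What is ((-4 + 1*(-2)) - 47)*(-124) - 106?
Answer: 6466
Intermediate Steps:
((-4 + 1*(-2)) - 47)*(-124) - 106 = ((-4 - 2) - 47)*(-124) - 106 = (-6 - 47)*(-124) - 106 = -53*(-124) - 106 = 6572 - 106 = 6466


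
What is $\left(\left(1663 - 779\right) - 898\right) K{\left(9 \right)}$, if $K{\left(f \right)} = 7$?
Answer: $-98$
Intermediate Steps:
$\left(\left(1663 - 779\right) - 898\right) K{\left(9 \right)} = \left(\left(1663 - 779\right) - 898\right) 7 = \left(884 - 898\right) 7 = \left(-14\right) 7 = -98$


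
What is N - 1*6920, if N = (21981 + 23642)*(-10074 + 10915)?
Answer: 38362023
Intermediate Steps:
N = 38368943 (N = 45623*841 = 38368943)
N - 1*6920 = 38368943 - 1*6920 = 38368943 - 6920 = 38362023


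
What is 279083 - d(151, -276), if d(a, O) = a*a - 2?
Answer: 256284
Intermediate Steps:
d(a, O) = -2 + a² (d(a, O) = a² - 2 = -2 + a²)
279083 - d(151, -276) = 279083 - (-2 + 151²) = 279083 - (-2 + 22801) = 279083 - 1*22799 = 279083 - 22799 = 256284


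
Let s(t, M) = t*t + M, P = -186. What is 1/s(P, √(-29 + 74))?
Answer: 3844/132987019 - √5/398961057 ≈ 2.8899e-5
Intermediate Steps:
s(t, M) = M + t² (s(t, M) = t² + M = M + t²)
1/s(P, √(-29 + 74)) = 1/(√(-29 + 74) + (-186)²) = 1/(√45 + 34596) = 1/(3*√5 + 34596) = 1/(34596 + 3*√5)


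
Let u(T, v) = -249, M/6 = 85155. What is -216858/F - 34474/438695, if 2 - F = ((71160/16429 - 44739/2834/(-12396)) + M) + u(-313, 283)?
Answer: 2983092471607146655622/8620166462329175981735 ≈ 0.34606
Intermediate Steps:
M = 510930 (M = 6*85155 = 510930)
F = -98247831207663365/192385035752 (F = 2 - (((71160/16429 - 44739/2834/(-12396)) + 510930) - 249) = 2 - (((71160*(1/16429) - 44739*1/2834*(-1/12396)) + 510930) - 249) = 2 - (((71160/16429 - 44739/2834*(-1/12396)) + 510930) - 249) = 2 - (((71160/16429 + 14913/11710088) + 510930) - 249) = 2 - ((833534867757/192385035752 + 510930) - 249) = 2 - (98296119851637117/192385035752 - 249) = 2 - 1*98248215977734869/192385035752 = 2 - 98248215977734869/192385035752 = -98247831207663365/192385035752 ≈ -5.1068e+5)
-216858/F - 34474/438695 = -216858/(-98247831207663365/192385035752) - 34474/438695 = -216858*(-192385035752/98247831207663365) - 34474*1/438695 = 41720234083107216/98247831207663365 - 34474/438695 = 2983092471607146655622/8620166462329175981735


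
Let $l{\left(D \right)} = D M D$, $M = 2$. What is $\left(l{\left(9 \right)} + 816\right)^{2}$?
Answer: $956484$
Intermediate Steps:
$l{\left(D \right)} = 2 D^{2}$ ($l{\left(D \right)} = D 2 D = 2 D D = 2 D^{2}$)
$\left(l{\left(9 \right)} + 816\right)^{2} = \left(2 \cdot 9^{2} + 816\right)^{2} = \left(2 \cdot 81 + 816\right)^{2} = \left(162 + 816\right)^{2} = 978^{2} = 956484$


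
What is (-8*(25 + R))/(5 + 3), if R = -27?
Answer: 2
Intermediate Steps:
(-8*(25 + R))/(5 + 3) = (-8*(25 - 27))/(5 + 3) = -8*(-2)/8 = 16*(1/8) = 2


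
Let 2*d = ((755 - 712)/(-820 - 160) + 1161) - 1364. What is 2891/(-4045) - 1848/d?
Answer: 14076053747/804886235 ≈ 17.488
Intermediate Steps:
d = -198983/1960 (d = (((755 - 712)/(-820 - 160) + 1161) - 1364)/2 = ((43/(-980) + 1161) - 1364)/2 = ((43*(-1/980) + 1161) - 1364)/2 = ((-43/980 + 1161) - 1364)/2 = (1137737/980 - 1364)/2 = (1/2)*(-198983/980) = -198983/1960 ≈ -101.52)
2891/(-4045) - 1848/d = 2891/(-4045) - 1848/(-198983/1960) = 2891*(-1/4045) - 1848*(-1960/198983) = -2891/4045 + 3622080/198983 = 14076053747/804886235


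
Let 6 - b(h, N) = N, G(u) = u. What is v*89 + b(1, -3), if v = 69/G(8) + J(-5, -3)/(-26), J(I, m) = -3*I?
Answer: 75429/104 ≈ 725.28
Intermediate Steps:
b(h, N) = 6 - N
v = 837/104 (v = 69/8 - 3*(-5)/(-26) = 69*(⅛) + 15*(-1/26) = 69/8 - 15/26 = 837/104 ≈ 8.0481)
v*89 + b(1, -3) = (837/104)*89 + (6 - 1*(-3)) = 74493/104 + (6 + 3) = 74493/104 + 9 = 75429/104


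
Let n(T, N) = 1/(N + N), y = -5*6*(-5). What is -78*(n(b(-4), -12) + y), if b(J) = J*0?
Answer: -46787/4 ≈ -11697.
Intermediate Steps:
b(J) = 0
y = 150 (y = -30*(-5) = 150)
n(T, N) = 1/(2*N)
-78*(n(b(-4), -12) + y) = -78*((1/2)/(-12) + 150) = -78*((1/2)*(-1/12) + 150) = -78*(-1/24 + 150) = -78*3599/24 = -46787/4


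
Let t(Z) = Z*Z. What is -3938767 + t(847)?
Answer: -3221358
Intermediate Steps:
t(Z) = Z²
-3938767 + t(847) = -3938767 + 847² = -3938767 + 717409 = -3221358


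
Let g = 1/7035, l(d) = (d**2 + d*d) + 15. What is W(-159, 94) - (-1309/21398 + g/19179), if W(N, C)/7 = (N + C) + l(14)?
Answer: 6911916573234667/2887109422470 ≈ 2394.1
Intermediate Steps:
l(d) = 15 + 2*d**2 (l(d) = (d**2 + d**2) + 15 = 2*d**2 + 15 = 15 + 2*d**2)
g = 1/7035 ≈ 0.00014215
W(N, C) = 2849 + 7*C + 7*N (W(N, C) = 7*((N + C) + (15 + 2*14**2)) = 7*((C + N) + (15 + 2*196)) = 7*((C + N) + (15 + 392)) = 7*((C + N) + 407) = 7*(407 + C + N) = 2849 + 7*C + 7*N)
W(-159, 94) - (-1309/21398 + g/19179) = (2849 + 7*94 + 7*(-159)) - (-1309/21398 + (1/7035)/19179) = (2849 + 658 - 1113) - (-1309*1/21398 + (1/7035)*(1/19179)) = 2394 - (-1309/21398 + 1/134924265) = 2394 - 1*(-176615841487/2887109422470) = 2394 + 176615841487/2887109422470 = 6911916573234667/2887109422470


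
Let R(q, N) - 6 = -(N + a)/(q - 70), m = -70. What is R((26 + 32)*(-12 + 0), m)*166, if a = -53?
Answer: 371259/383 ≈ 969.34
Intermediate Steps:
R(q, N) = 6 - (-53 + N)/(-70 + q) (R(q, N) = 6 - (N - 53)/(q - 70) = 6 - (-53 + N)/(-70 + q))
R((26 + 32)*(-12 + 0), m)*166 = ((-367 - 1*(-70) + 6*((26 + 32)*(-12 + 0)))/(-70 + (26 + 32)*(-12 + 0)))*166 = ((-367 + 70 + 6*(58*(-12)))/(-70 + 58*(-12)))*166 = ((-367 + 70 + 6*(-696))/(-70 - 696))*166 = ((-367 + 70 - 4176)/(-766))*166 = -1/766*(-4473)*166 = (4473/766)*166 = 371259/383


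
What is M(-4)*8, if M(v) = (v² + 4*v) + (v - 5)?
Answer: -72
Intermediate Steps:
M(v) = -5 + v² + 5*v (M(v) = (v² + 4*v) + (-5 + v) = -5 + v² + 5*v)
M(-4)*8 = (-5 + (-4)² + 5*(-4))*8 = (-5 + 16 - 20)*8 = -9*8 = -72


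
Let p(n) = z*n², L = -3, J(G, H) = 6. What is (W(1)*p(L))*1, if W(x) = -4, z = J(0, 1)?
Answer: -216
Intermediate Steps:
z = 6
p(n) = 6*n²
(W(1)*p(L))*1 = -24*(-3)²*1 = -24*9*1 = -4*54*1 = -216*1 = -216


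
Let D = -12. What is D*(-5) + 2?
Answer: 62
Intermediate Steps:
D*(-5) + 2 = -12*(-5) + 2 = 60 + 2 = 62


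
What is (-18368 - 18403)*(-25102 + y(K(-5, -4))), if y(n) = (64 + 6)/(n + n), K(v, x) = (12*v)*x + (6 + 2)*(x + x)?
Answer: 162451226007/176 ≈ 9.2302e+8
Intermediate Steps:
K(v, x) = 16*x + 12*v*x (K(v, x) = 12*v*x + 8*(2*x) = 12*v*x + 16*x = 16*x + 12*v*x)
y(n) = 35/n (y(n) = 70/((2*n)) = 70*(1/(2*n)) = 35/n)
(-18368 - 18403)*(-25102 + y(K(-5, -4))) = (-18368 - 18403)*(-25102 + 35/((4*(-4)*(4 + 3*(-5))))) = -36771*(-25102 + 35/((4*(-4)*(4 - 15)))) = -36771*(-25102 + 35/((4*(-4)*(-11)))) = -36771*(-25102 + 35/176) = -36771*(-4417917/176) = 162451226007/176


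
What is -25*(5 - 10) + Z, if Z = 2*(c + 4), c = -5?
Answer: 123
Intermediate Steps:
Z = -2 (Z = 2*(-5 + 4) = 2*(-1) = -2)
-25*(5 - 10) + Z = -25*(5 - 10) - 2 = -25*(-5) - 2 = 125 - 2 = 123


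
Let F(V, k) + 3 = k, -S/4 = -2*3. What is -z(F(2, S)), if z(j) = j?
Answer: -21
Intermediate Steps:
S = 24 (S = -(-8)*3 = -4*(-6) = 24)
F(V, k) = -3 + k
-z(F(2, S)) = -(-3 + 24) = -1*21 = -21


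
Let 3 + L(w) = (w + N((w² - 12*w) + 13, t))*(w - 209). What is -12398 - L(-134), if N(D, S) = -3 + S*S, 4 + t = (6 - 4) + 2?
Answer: -59386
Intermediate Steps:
t = 0 (t = -4 + ((6 - 4) + 2) = -4 + (2 + 2) = -4 + 4 = 0)
N(D, S) = -3 + S²
L(w) = -3 + (-209 + w)*(-3 + w) (L(w) = -3 + (w + (-3 + 0²))*(w - 209) = -3 + (w + (-3 + 0))*(-209 + w) = -3 + (w - 3)*(-209 + w) = -3 + (-3 + w)*(-209 + w) = -3 + (-209 + w)*(-3 + w))
-12398 - L(-134) = -12398 - (624 + (-134)² - 212*(-134)) = -12398 - (624 + 17956 + 28408) = -12398 - 1*46988 = -12398 - 46988 = -59386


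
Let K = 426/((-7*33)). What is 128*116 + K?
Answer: 1143154/77 ≈ 14846.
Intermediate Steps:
K = -142/77 (K = 426/(-231) = 426*(-1/231) = -142/77 ≈ -1.8442)
128*116 + K = 128*116 - 142/77 = 14848 - 142/77 = 1143154/77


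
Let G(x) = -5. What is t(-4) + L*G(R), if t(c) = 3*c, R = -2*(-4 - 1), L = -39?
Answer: 183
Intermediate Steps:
R = 10 (R = -2*(-5) = 10)
t(-4) + L*G(R) = 3*(-4) - 39*(-5) = -12 + 195 = 183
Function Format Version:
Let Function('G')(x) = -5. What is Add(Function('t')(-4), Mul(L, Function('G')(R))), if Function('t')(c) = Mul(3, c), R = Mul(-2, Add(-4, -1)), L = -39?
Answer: 183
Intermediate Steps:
R = 10 (R = Mul(-2, -5) = 10)
Add(Function('t')(-4), Mul(L, Function('G')(R))) = Add(Mul(3, -4), Mul(-39, -5)) = Add(-12, 195) = 183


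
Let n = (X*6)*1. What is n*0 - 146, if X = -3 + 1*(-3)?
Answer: -146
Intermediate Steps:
X = -6 (X = -3 - 3 = -6)
n = -36 (n = -6*6*1 = -36*1 = -36)
n*0 - 146 = -36*0 - 146 = 0 - 146 = -146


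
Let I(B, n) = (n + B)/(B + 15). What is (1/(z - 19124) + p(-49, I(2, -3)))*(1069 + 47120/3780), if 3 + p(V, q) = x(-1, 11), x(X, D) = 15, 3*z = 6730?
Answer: 41404087099/3190446 ≈ 12978.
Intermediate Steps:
z = 6730/3 (z = (1/3)*6730 = 6730/3 ≈ 2243.3)
I(B, n) = (B + n)/(15 + B)
p(V, q) = 12 (p(V, q) = -3 + 15 = 12)
(1/(z - 19124) + p(-49, I(2, -3)))*(1069 + 47120/3780) = (1/(6730/3 - 19124) + 12)*(1069 + 47120/3780) = (1/(-50642/3) + 12)*(1069 + 47120*(1/3780)) = (-3/50642 + 12)*(1069 + 2356/189) = (607701/50642)*(204397/189) = 41404087099/3190446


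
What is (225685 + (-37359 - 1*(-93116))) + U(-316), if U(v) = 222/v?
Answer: 44467725/158 ≈ 2.8144e+5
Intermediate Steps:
(225685 + (-37359 - 1*(-93116))) + U(-316) = (225685 + (-37359 - 1*(-93116))) + 222/(-316) = (225685 + (-37359 + 93116)) + 222*(-1/316) = (225685 + 55757) - 111/158 = 281442 - 111/158 = 44467725/158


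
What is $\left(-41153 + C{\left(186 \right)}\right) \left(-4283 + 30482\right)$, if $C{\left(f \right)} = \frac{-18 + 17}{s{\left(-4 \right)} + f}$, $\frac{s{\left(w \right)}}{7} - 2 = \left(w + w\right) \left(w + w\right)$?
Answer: $- \frac{77628059095}{72} \approx -1.0782 \cdot 10^{9}$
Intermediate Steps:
$s{\left(w \right)} = 14 + 28 w^{2}$ ($s{\left(w \right)} = 14 + 7 \left(w + w\right) \left(w + w\right) = 14 + 7 \cdot 2 w 2 w = 14 + 7 \cdot 4 w^{2} = 14 + 28 w^{2}$)
$C{\left(f \right)} = - \frac{1}{462 + f}$ ($C{\left(f \right)} = \frac{-18 + 17}{\left(14 + 28 \left(-4\right)^{2}\right) + f} = - \frac{1}{\left(14 + 28 \cdot 16\right) + f} = - \frac{1}{\left(14 + 448\right) + f} = - \frac{1}{462 + f}$)
$\left(-41153 + C{\left(186 \right)}\right) \left(-4283 + 30482\right) = \left(-41153 - \frac{1}{462 + 186}\right) \left(-4283 + 30482\right) = \left(-41153 - \frac{1}{648}\right) 26199 = \left(- \frac{26667145}{648}\right) 26199 = - \frac{77628059095}{72}$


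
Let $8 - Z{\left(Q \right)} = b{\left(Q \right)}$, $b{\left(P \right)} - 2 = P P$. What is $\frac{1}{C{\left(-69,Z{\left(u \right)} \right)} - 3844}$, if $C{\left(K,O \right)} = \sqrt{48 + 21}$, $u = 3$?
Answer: $- \frac{3844}{14776267} - \frac{\sqrt{69}}{14776267} \approx -0.00026071$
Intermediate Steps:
$b{\left(P \right)} = 2 + P^{2}$ ($b{\left(P \right)} = 2 + P P = 2 + P^{2}$)
$Z{\left(Q \right)} = 6 - Q^{2}$ ($Z{\left(Q \right)} = 8 - \left(2 + Q^{2}\right) = 6 - Q^{2}$)
$C{\left(K,O \right)} = \sqrt{69}$
$\frac{1}{C{\left(-69,Z{\left(u \right)} \right)} - 3844} = \frac{1}{\sqrt{69} - 3844} = \frac{1}{-3844 + \sqrt{69}}$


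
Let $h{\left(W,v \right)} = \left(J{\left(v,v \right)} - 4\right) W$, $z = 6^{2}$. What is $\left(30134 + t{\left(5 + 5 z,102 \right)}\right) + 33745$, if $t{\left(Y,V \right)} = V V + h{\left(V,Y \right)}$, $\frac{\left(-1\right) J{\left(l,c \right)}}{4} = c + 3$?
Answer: $-2829$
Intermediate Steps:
$z = 36$
$J{\left(l,c \right)} = -12 - 4 c$ ($J{\left(l,c \right)} = - 4 \left(c + 3\right) = - 4 \left(3 + c\right) = -12 - 4 c$)
$h{\left(W,v \right)} = W \left(-16 - 4 v\right)$ ($h{\left(W,v \right)} = \left(\left(-12 - 4 v\right) - 4\right) W = \left(-16 - 4 v\right) W = W \left(-16 - 4 v\right)$)
$t{\left(Y,V \right)} = V^{2} - 4 V \left(4 + Y\right)$ ($t{\left(Y,V \right)} = V V - 4 V \left(4 + Y\right) = V^{2} - 4 V \left(4 + Y\right)$)
$\left(30134 + t{\left(5 + 5 z,102 \right)}\right) + 33745 = \left(30134 + 102 \left(-16 + 102 - 4 \left(5 + 5 \cdot 36\right)\right)\right) + 33745 = \left(30134 + 102 \left(-16 + 102 - 4 \left(5 + 180\right)\right)\right) + 33745 = \left(30134 + 102 \left(-16 + 102 - 740\right)\right) + 33745 = \left(30134 + 102 \left(-654\right)\right) + 33745 = \left(30134 - 66708\right) + 33745 = -36574 + 33745 = -2829$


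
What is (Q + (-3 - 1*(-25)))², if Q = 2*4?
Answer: 900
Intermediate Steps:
Q = 8
(Q + (-3 - 1*(-25)))² = (8 + (-3 - 1*(-25)))² = (8 + (-3 + 25))² = (8 + 22)² = 30² = 900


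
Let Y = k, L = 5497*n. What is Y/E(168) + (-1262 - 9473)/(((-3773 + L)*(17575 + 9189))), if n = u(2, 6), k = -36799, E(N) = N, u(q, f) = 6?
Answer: -1027414576093/4690498056 ≈ -219.04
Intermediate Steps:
n = 6
L = 32982 (L = 5497*6 = 32982)
Y = -36799
Y/E(168) + (-1262 - 9473)/(((-3773 + L)*(17575 + 9189))) = -36799/168 + (-1262 - 9473)/(((-3773 + 32982)*(17575 + 9189))) = -36799*1/168 - 10735/(29209*26764) = -5257/24 - 10735/781749676 = -1027414576093/4690498056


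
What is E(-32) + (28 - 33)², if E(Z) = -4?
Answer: 21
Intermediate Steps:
E(-32) + (28 - 33)² = -4 + (28 - 33)² = -4 + (-5)² = -4 + 25 = 21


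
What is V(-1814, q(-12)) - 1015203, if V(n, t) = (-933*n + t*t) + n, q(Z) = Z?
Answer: 675589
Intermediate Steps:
V(n, t) = t**2 - 932*n (V(n, t) = (-933*n + t**2) + n = (t**2 - 933*n) + n = t**2 - 932*n)
V(-1814, q(-12)) - 1015203 = ((-12)**2 - 932*(-1814)) - 1015203 = (144 + 1690648) - 1015203 = 1690792 - 1015203 = 675589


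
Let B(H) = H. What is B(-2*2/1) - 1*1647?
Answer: -1651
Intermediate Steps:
B(-2*2/1) - 1*1647 = -2*2/1 - 1*1647 = -2*2*1 - 1647 = -4 - 1647 = -1651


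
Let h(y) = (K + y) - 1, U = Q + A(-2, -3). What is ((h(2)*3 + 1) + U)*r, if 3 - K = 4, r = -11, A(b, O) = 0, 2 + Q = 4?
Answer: -33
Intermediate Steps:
Q = 2 (Q = -2 + 4 = 2)
U = 2 (U = 2 + 0 = 2)
K = -1 (K = 3 - 1*4 = 3 - 4 = -1)
h(y) = -2 + y (h(y) = (-1 + y) - 1 = -2 + y)
((h(2)*3 + 1) + U)*r = (((-2 + 2)*3 + 1) + 2)*(-11) = ((0*3 + 1) + 2)*(-11) = ((0 + 1) + 2)*(-11) = (1 + 2)*(-11) = 3*(-11) = -33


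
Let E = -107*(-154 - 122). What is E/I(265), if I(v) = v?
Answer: 29532/265 ≈ 111.44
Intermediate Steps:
E = 29532 (E = -107*(-276) = 29532)
E/I(265) = 29532/265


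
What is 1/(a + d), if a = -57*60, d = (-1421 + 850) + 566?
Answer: -1/3425 ≈ -0.00029197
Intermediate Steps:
d = -5 (d = -571 + 566 = -5)
a = -3420
1/(a + d) = 1/(-3420 - 5) = 1/(-3425) = -1/3425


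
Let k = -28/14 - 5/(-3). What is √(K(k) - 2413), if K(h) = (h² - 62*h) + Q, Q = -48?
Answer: I*√21962/3 ≈ 49.399*I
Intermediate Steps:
k = -⅓ (k = -28*1/14 - 5*(-⅓) = -2 + 5/3 = -⅓ ≈ -0.33333)
K(h) = -48 + h² - 62*h (K(h) = (h² - 62*h) - 48 = -48 + h² - 62*h)
√(K(k) - 2413) = √((-48 + (-⅓)² - 62*(-⅓)) - 2413) = √((-48 + ⅑ + 62/3) - 2413) = √(-245/9 - 2413) = √(-21962/9) = I*√21962/3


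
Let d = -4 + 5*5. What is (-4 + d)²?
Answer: 289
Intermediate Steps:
d = 21 (d = -4 + 25 = 21)
(-4 + d)² = (-4 + 21)² = 17² = 289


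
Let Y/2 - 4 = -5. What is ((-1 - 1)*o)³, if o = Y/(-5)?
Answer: -64/125 ≈ -0.51200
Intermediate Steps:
Y = -2 (Y = 8 + 2*(-5) = 8 - 10 = -2)
o = ⅖ (o = -2/(-5) = -2*(-⅕) = ⅖ ≈ 0.40000)
((-1 - 1)*o)³ = ((-1 - 1)*(⅖))³ = (-2*⅖)³ = (-⅘)³ = -64/125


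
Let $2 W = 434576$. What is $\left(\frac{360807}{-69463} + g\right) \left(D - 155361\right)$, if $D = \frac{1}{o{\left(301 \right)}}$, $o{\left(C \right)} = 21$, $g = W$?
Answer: $- \frac{49242496888705460}{1458723} \approx -3.3757 \cdot 10^{10}$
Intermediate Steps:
$W = 217288$ ($W = \frac{1}{2} \cdot 434576 = 217288$)
$g = 217288$
$D = \frac{1}{21} \approx 0.047619$
$\left(\frac{360807}{-69463} + g\right) \left(D - 155361\right) = \left(\frac{360807}{-69463} + 217288\right) \left(\frac{1}{21} - 155361\right) = \left(360807 \left(- \frac{1}{69463}\right) + 217288\right) \left(- \frac{3262580}{21}\right) = \left(- \frac{360807}{69463} + 217288\right) \left(- \frac{3262580}{21}\right) = \frac{15093115537}{69463} \left(- \frac{3262580}{21}\right) = - \frac{49242496888705460}{1458723}$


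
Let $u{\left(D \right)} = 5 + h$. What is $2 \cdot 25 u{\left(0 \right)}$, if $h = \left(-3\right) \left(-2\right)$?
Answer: $550$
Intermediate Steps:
$h = 6$
$u{\left(D \right)} = 11$ ($u{\left(D \right)} = 5 + 6 = 11$)
$2 \cdot 25 u{\left(0 \right)} = 2 \cdot 25 \cdot 11 = 50 \cdot 11 = 550$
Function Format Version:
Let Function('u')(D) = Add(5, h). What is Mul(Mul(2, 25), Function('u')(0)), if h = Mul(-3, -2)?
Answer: 550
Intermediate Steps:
h = 6
Function('u')(D) = 11 (Function('u')(D) = Add(5, 6) = 11)
Mul(Mul(2, 25), Function('u')(0)) = Mul(Mul(2, 25), 11) = Mul(50, 11) = 550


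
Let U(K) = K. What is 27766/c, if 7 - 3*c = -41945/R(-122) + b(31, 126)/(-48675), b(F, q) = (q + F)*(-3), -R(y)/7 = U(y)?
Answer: 1154189582700/777416597 ≈ 1484.6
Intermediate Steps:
R(y) = -7*y
b(F, q) = -3*F - 3*q (b(F, q) = (F + q)*(-3) = -3*F - 3*q)
c = 777416597/41568450 (c = 7/3 - (-41945/((-7*(-122))) + (-3*31 - 3*126)/(-48675))/3 = 7/3 - (-41945/854 + (-93 - 378)*(-1/48675))/3 = 7/3 - (-41945*1/854 - 471*(-1/48675))/3 = 7/3 - (-41945/854 + 157/16225)/3 = 7/3 - ⅓*(-680423547/13856150) = 7/3 + 226807849/13856150 = 777416597/41568450 ≈ 18.702)
27766/c = 27766/(777416597/41568450) = 27766*(41568450/777416597) = 1154189582700/777416597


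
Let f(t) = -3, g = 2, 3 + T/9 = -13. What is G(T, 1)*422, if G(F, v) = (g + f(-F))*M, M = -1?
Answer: 422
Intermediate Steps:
T = -144 (T = -27 + 9*(-13) = -27 - 117 = -144)
G(F, v) = 1 (G(F, v) = (2 - 3)*(-1) = -1*(-1) = 1)
G(T, 1)*422 = 1*422 = 422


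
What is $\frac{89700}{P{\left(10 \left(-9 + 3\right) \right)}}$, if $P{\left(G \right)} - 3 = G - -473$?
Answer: $\frac{1725}{8} \approx 215.63$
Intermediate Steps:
$P{\left(G \right)} = 476 + G$ ($P{\left(G \right)} = 3 + \left(G - -473\right) = 3 + \left(G + 473\right) = 3 + \left(473 + G\right) = 476 + G$)
$\frac{89700}{P{\left(10 \left(-9 + 3\right) \right)}} = \frac{89700}{476 + 10 \left(-9 + 3\right)} = \frac{89700}{476 + 10 \left(-6\right)} = \frac{89700}{476 - 60} = \frac{89700}{416} = 89700 \cdot \frac{1}{416} = \frac{1725}{8}$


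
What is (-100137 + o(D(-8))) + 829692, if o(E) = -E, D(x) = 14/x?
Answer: 2918227/4 ≈ 7.2956e+5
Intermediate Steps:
(-100137 + o(D(-8))) + 829692 = (-100137 - 14/(-8)) + 829692 = (-100137 - 14*(-1)/8) + 829692 = (-100137 - 1*(-7/4)) + 829692 = (-100137 + 7/4) + 829692 = -400541/4 + 829692 = 2918227/4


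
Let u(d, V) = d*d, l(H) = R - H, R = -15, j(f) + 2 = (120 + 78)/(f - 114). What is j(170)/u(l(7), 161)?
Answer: 43/13552 ≈ 0.0031730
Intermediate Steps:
j(f) = -2 + 198/(-114 + f) (j(f) = -2 + (120 + 78)/(f - 114) = -2 + 198/(-114 + f))
l(H) = -15 - H
u(d, V) = d²
j(170)/u(l(7), 161) = (2*(213 - 1*170)/(-114 + 170))/((-15 - 1*7)²) = (2*(213 - 170)/56)/((-15 - 7)²) = (2*(1/56)*43)/((-22)²) = (43/28)/484 = (43/28)*(1/484) = 43/13552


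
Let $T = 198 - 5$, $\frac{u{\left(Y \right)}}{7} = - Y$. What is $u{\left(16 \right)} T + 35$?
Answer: $-21581$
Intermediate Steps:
$u{\left(Y \right)} = - 7 Y$ ($u{\left(Y \right)} = 7 \left(- Y\right) = - 7 Y$)
$T = 193$
$u{\left(16 \right)} T + 35 = \left(-7\right) 16 \cdot 193 + 35 = \left(-112\right) 193 + 35 = -21616 + 35 = -21581$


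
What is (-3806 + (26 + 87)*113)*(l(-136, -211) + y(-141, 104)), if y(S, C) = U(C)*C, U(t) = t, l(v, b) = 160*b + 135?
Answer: -204437067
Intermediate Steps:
l(v, b) = 135 + 160*b
y(S, C) = C² (y(S, C) = C*C = C²)
(-3806 + (26 + 87)*113)*(l(-136, -211) + y(-141, 104)) = (-3806 + (26 + 87)*113)*((135 + 160*(-211)) + 104²) = (-3806 + 113*113)*((135 - 33760) + 10816) = (-3806 + 12769)*(-33625 + 10816) = 8963*(-22809) = -204437067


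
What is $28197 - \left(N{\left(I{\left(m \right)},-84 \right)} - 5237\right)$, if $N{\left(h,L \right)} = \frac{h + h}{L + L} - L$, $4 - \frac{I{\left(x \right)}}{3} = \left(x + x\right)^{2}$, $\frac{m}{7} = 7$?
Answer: $\frac{231050}{7} \approx 33007.0$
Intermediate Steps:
$m = 49$ ($m = 7 \cdot 7 = 49$)
$I{\left(x \right)} = 12 - 12 x^{2}$ ($I{\left(x \right)} = 12 - 3 \left(x + x\right)^{2} = 12 - 3 \left(2 x\right)^{2} = 12 - 3 \cdot 4 x^{2} = 12 - 12 x^{2}$)
$N{\left(h,L \right)} = - L + \frac{h}{L}$ ($N{\left(h,L \right)} = \frac{2 h}{2 L} - L = 2 h \frac{1}{2 L} - L = \frac{h}{L} - L = - L + \frac{h}{L}$)
$28197 - \left(N{\left(I{\left(m \right)},-84 \right)} - 5237\right) = 28197 - \left(\left(\left(-1\right) \left(-84\right) + \frac{12 - 12 \cdot 49^{2}}{-84}\right) - 5237\right) = 28197 - \left(\left(84 + \left(12 - 28812\right) \left(- \frac{1}{84}\right)\right) - 5237\right) = 28197 - \left(\left(84 - - \frac{2400}{7}\right) - 5237\right) = 28197 - \left(\left(84 + \frac{2400}{7}\right) - 5237\right) = 28197 - \left(\frac{2988}{7} - 5237\right) = 28197 - - \frac{33671}{7} = 28197 + \frac{33671}{7} = \frac{231050}{7}$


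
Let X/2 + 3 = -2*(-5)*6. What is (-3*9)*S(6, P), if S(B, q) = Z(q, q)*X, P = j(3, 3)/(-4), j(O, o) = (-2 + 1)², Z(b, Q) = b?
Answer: 1539/2 ≈ 769.50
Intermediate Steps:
j(O, o) = 1 (j(O, o) = (-1)² = 1)
X = 114 (X = -6 + 2*(-2*(-5)*6) = -6 + 2*(10*6) = -6 + 2*60 = -6 + 120 = 114)
P = -¼ (P = 1/(-4) = 1*(-¼) = -¼ ≈ -0.25000)
S(B, q) = 114*q (S(B, q) = q*114 = 114*q)
(-3*9)*S(6, P) = (-3*9)*(114*(-¼)) = -27*(-57/2) = 1539/2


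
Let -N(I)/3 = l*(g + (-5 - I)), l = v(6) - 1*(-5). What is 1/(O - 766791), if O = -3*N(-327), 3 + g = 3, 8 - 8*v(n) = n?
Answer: -2/1503153 ≈ -1.3305e-6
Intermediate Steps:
v(n) = 1 - n/8
g = 0 (g = -3 + 3 = 0)
l = 21/4 (l = (1 - ⅛*6) - 1*(-5) = (1 - ¾) + 5 = ¼ + 5 = 21/4 ≈ 5.2500)
N(I) = 315/4 + 63*I/4 (N(I) = -63*(0 + (-5 - I))/4 = -63*(-5 - I)/4 = -3*(-105/4 - 21*I/4) = 315/4 + 63*I/4)
O = 30429/2 (O = -3*(315/4 + (63/4)*(-327)) = -3*(315/4 - 20601/4) = -3*(-10143/2) = 30429/2 ≈ 15215.)
1/(O - 766791) = 1/(30429/2 - 766791) = 1/(-1503153/2) = -2/1503153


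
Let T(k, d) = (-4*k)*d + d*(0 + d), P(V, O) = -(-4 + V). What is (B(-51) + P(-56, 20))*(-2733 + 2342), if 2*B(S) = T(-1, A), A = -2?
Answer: -22678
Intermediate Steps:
P(V, O) = 4 - V
T(k, d) = d² - 4*d*k (T(k, d) = -4*d*k + d*d = -4*d*k + d² = d² - 4*d*k)
B(S) = -2 (B(S) = (-2*(-2 - 4*(-1)))/2 = (-2*(-2 + 4))/2 = (-2*2)/2 = (½)*(-4) = -2)
(B(-51) + P(-56, 20))*(-2733 + 2342) = (-2 + (4 - 1*(-56)))*(-2733 + 2342) = (-2 + (4 + 56))*(-391) = (-2 + 60)*(-391) = 58*(-391) = -22678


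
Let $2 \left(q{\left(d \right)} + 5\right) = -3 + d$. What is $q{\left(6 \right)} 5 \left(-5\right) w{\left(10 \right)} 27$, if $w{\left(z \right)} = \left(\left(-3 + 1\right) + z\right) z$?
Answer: $189000$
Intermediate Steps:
$q{\left(d \right)} = - \frac{13}{2} + \frac{d}{2}$ ($q{\left(d \right)} = -5 + \frac{-3 + d}{2} = -5 + \left(- \frac{3}{2} + \frac{d}{2}\right) = - \frac{13}{2} + \frac{d}{2}$)
$w{\left(z \right)} = z \left(-2 + z\right)$ ($w{\left(z \right)} = \left(-2 + z\right) z = z \left(-2 + z\right)$)
$q{\left(6 \right)} 5 \left(-5\right) w{\left(10 \right)} 27 = \left(- \frac{13}{2} + \frac{1}{2} \cdot 6\right) 5 \left(-5\right) 10 \left(-2 + 10\right) 27 = \left(- \frac{13}{2} + 3\right) 5 \left(-5\right) 10 \cdot 8 \cdot 27 = \left(- \frac{7}{2}\right) 5 \left(-5\right) 80 \cdot 27 = \left(- \frac{35}{2}\right) \left(-5\right) 80 \cdot 27 = \frac{175}{2} \cdot 80 \cdot 27 = 7000 \cdot 27 = 189000$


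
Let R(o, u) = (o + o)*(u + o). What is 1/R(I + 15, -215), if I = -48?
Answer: 1/16368 ≈ 6.1095e-5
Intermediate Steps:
R(o, u) = 2*o*(o + u) (R(o, u) = (2*o)*(o + u) = 2*o*(o + u))
1/R(I + 15, -215) = 1/(2*(-48 + 15)*((-48 + 15) - 215)) = 1/(2*(-33)*(-33 - 215)) = 1/(2*(-33)*(-248)) = 1/16368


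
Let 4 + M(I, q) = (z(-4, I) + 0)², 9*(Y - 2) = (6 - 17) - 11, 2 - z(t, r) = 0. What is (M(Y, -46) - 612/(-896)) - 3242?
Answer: -726055/224 ≈ -3241.3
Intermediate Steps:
z(t, r) = 2 (z(t, r) = 2 - 1*0 = 2 + 0 = 2)
Y = -4/9 (Y = 2 + ((6 - 17) - 11)/9 = 2 + (-11 - 11)/9 = 2 + (⅑)*(-22) = 2 - 22/9 = -4/9 ≈ -0.44444)
M(I, q) = 0 (M(I, q) = -4 + (2 + 0)² = -4 + 2² = -4 + 4 = 0)
(M(Y, -46) - 612/(-896)) - 3242 = (0 - 612/(-896)) - 3242 = (0 - 612*(-1/896)) - 3242 = (0 + 153/224) - 3242 = 153/224 - 3242 = -726055/224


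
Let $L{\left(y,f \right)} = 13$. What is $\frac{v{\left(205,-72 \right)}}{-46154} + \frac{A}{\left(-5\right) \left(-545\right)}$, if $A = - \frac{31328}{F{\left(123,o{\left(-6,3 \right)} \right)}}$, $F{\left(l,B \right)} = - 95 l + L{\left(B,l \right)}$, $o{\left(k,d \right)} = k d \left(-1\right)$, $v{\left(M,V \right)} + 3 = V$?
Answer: $\frac{478922189}{183497919350} \approx 0.00261$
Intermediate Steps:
$v{\left(M,V \right)} = -3 + V$
$o{\left(k,d \right)} = - d k$ ($o{\left(k,d \right)} = d k \left(-1\right) = - d k$)
$F{\left(l,B \right)} = 13 - 95 l$ ($F{\left(l,B \right)} = - 95 l + 13 = 13 - 95 l$)
$A = \frac{3916}{1459}$ ($A = - \frac{31328}{13 - 11685} = - \frac{31328}{-11672} = \left(-31328\right) \left(- \frac{1}{11672}\right) = \frac{3916}{1459} \approx 2.684$)
$\frac{v{\left(205,-72 \right)}}{-46154} + \frac{A}{\left(-5\right) \left(-545\right)} = \frac{-3 - 72}{-46154} + \frac{3916}{1459 \left(\left(-5\right) \left(-545\right)\right)} = \left(-75\right) \left(- \frac{1}{46154}\right) + \frac{3916}{1459 \cdot 2725} = \frac{75}{46154} + \frac{3916}{1459} \cdot \frac{1}{2725} = \frac{75}{46154} + \frac{3916}{3975775} = \frac{478922189}{183497919350}$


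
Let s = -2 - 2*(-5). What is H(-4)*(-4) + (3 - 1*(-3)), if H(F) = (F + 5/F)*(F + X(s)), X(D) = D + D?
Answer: 258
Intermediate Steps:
s = 8 (s = -2 + 10 = 8)
X(D) = 2*D
H(F) = (16 + F)*(F + 5/F) (H(F) = (F + 5/F)*(F + 2*8) = (F + 5/F)*(F + 16) = (F + 5/F)*(16 + F) = (16 + F)*(F + 5/F))
H(-4)*(-4) + (3 - 1*(-3)) = (5 + (-4)**2 + 16*(-4) + 80/(-4))*(-4) + (3 - 1*(-3)) = (5 + 16 - 64 + 80*(-1/4))*(-4) + (3 + 3) = (5 + 16 - 64 - 20)*(-4) + 6 = -63*(-4) + 6 = 252 + 6 = 258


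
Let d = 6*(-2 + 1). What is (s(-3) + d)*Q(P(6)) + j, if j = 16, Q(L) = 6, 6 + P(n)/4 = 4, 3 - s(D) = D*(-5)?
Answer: -92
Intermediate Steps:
s(D) = 3 + 5*D (s(D) = 3 - D*(-5) = 3 - (-5)*D = 3 + 5*D)
P(n) = -8 (P(n) = -24 + 4*4 = -24 + 16 = -8)
d = -6 (d = 6*(-1) = -6)
(s(-3) + d)*Q(P(6)) + j = ((3 + 5*(-3)) - 6)*6 + 16 = ((3 - 15) - 6)*6 + 16 = (-12 - 6)*6 + 16 = -18*6 + 16 = -108 + 16 = -92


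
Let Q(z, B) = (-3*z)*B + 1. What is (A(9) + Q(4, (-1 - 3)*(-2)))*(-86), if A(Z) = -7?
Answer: 8772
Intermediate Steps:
Q(z, B) = 1 - 3*B*z (Q(z, B) = -3*B*z + 1 = 1 - 3*B*z)
(A(9) + Q(4, (-1 - 3)*(-2)))*(-86) = (-7 + (1 - 3*(-1 - 3)*(-2)*4))*(-86) = (-7 + (1 - 3*(-4*(-2))*4))*(-86) = (-7 + (1 - 3*8*4))*(-86) = (-7 + (1 - 96))*(-86) = (-7 - 95)*(-86) = -102*(-86) = 8772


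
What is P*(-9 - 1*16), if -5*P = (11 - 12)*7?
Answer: -35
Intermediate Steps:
P = 7/5 (P = -(11 - 12)*7/5 = -(-1)*7/5 = -1/5*(-7) = 7/5 ≈ 1.4000)
P*(-9 - 1*16) = 7*(-9 - 1*16)/5 = 7*(-9 - 16)/5 = (7/5)*(-25) = -35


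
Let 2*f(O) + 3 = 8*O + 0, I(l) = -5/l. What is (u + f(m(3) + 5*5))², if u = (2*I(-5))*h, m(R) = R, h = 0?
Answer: 48841/4 ≈ 12210.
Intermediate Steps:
f(O) = -3/2 + 4*O (f(O) = -3/2 + (8*O + 0)/2 = -3/2 + (8*O)/2 = -3/2 + 4*O)
u = 0 (u = (2*(-5/(-5)))*0 = (2*(-5*(-⅕)))*0 = (2*1)*0 = 2*0 = 0)
(u + f(m(3) + 5*5))² = (0 + (-3/2 + 4*(3 + 5*5)))² = (0 + (-3/2 + 4*(3 + 25)))² = (0 + (-3/2 + 4*28))² = (0 + (-3/2 + 112))² = (0 + 221/2)² = (221/2)² = 48841/4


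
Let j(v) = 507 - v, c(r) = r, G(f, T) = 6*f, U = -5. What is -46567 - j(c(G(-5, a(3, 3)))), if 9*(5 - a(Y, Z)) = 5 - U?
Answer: -47104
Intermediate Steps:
a(Y, Z) = 35/9 (a(Y, Z) = 5 - (5 - 1*(-5))/9 = 5 - (5 + 5)/9 = 5 - ⅑*10 = 5 - 10/9 = 35/9)
-46567 - j(c(G(-5, a(3, 3)))) = -46567 - (507 - 6*(-5)) = -46567 - (507 - 1*(-30)) = -46567 - (507 + 30) = -46567 - 1*537 = -46567 - 537 = -47104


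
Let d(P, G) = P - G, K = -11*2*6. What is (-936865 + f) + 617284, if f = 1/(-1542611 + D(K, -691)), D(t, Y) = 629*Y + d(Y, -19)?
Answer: -632106290683/1977922 ≈ -3.1958e+5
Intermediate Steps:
K = -132 (K = -22*6 = -132)
D(t, Y) = 19 + 630*Y (D(t, Y) = 629*Y + (Y - 1*(-19)) = 629*Y + (Y + 19) = 629*Y + (19 + Y) = 19 + 630*Y)
f = -1/1977922 (f = 1/(-1542611 + (19 + 630*(-691))) = 1/(-1542611 + (19 - 435330)) = 1/(-1542611 - 435311) = 1/(-1977922) = -1/1977922 ≈ -5.0558e-7)
(-936865 + f) + 617284 = (-936865 - 1/1977922) + 617284 = -1853045894531/1977922 + 617284 = -632106290683/1977922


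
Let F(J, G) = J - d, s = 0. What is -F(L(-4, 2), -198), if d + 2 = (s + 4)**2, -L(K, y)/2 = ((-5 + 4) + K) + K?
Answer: -4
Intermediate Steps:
L(K, y) = 2 - 4*K (L(K, y) = -2*(((-5 + 4) + K) + K) = -2*((-1 + K) + K) = -2*(-1 + 2*K) = 2 - 4*K)
d = 14 (d = -2 + (0 + 4)**2 = -2 + 4**2 = -2 + 16 = 14)
F(J, G) = -14 + J (F(J, G) = J - 1*14 = J - 14 = -14 + J)
-F(L(-4, 2), -198) = -(-14 + (2 - 4*(-4))) = -(-14 + (2 + 16)) = -(-14 + 18) = -1*4 = -4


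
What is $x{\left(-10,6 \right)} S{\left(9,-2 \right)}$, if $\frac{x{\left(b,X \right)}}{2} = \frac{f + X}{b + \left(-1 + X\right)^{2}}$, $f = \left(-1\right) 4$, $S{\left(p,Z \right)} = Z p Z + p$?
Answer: $12$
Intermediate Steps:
$S{\left(p,Z \right)} = p + p Z^{2}$ ($S{\left(p,Z \right)} = p Z^{2} + p = p + p Z^{2}$)
$f = -4$
$x{\left(b,X \right)} = \frac{2 \left(-4 + X\right)}{b + \left(-1 + X\right)^{2}}$ ($x{\left(b,X \right)} = 2 \frac{-4 + X}{b + \left(-1 + X\right)^{2}} = \frac{2 \left(-4 + X\right)}{b + \left(-1 + X\right)^{2}}$)
$x{\left(-10,6 \right)} S{\left(9,-2 \right)} = \frac{2 \left(-4 + 6\right)}{-10 + \left(-1 + 6\right)^{2}} \cdot 9 \left(1 + \left(-2\right)^{2}\right) = 2 \frac{1}{-10 + 5^{2}} \cdot 2 \cdot 9 \left(1 + 4\right) = 2 \frac{1}{-10 + 25} \cdot 2 \cdot 9 \cdot 5 = 2 \cdot \frac{1}{15} \cdot 2 \cdot 45 = \frac{4}{15} \cdot 45 = 12$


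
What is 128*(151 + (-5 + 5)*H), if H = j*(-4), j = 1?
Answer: 19328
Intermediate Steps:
H = -4 (H = 1*(-4) = -4)
128*(151 + (-5 + 5)*H) = 128*(151 + (-5 + 5)*(-4)) = 128*(151 + 0*(-4)) = 128*(151 + 0) = 128*151 = 19328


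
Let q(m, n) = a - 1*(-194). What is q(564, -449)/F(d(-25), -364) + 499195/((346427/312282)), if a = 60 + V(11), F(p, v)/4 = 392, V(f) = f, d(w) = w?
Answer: 244435004971475/543197536 ≈ 4.4999e+5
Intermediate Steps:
F(p, v) = 1568 (F(p, v) = 4*392 = 1568)
a = 71 (a = 60 + 11 = 71)
q(m, n) = 265 (q(m, n) = 71 - 1*(-194) = 71 + 194 = 265)
q(564, -449)/F(d(-25), -364) + 499195/((346427/312282)) = 265/1568 + 499195/((346427/312282)) = 265*(1/1568) + 499195/((346427*(1/312282))) = 265/1568 + 499195/(346427/312282) = 265/1568 + 499195*(312282/346427) = 265/1568 + 155889612990/346427 = 244435004971475/543197536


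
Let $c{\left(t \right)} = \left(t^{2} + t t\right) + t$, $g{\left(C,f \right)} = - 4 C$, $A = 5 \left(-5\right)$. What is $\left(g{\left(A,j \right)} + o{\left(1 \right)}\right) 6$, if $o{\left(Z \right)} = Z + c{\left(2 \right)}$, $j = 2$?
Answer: $666$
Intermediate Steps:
$A = -25$
$c{\left(t \right)} = t + 2 t^{2}$ ($c{\left(t \right)} = \left(t^{2} + t^{2}\right) + t = 2 t^{2} + t = t + 2 t^{2}$)
$o{\left(Z \right)} = 10 + Z$ ($o{\left(Z \right)} = Z + 2 \left(1 + 2 \cdot 2\right) = Z + 2 \left(1 + 4\right) = Z + 2 \cdot 5 = Z + 10 = 10 + Z$)
$\left(g{\left(A,j \right)} + o{\left(1 \right)}\right) 6 = \left(\left(-4\right) \left(-25\right) + \left(10 + 1\right)\right) 6 = \left(100 + 11\right) 6 = 111 \cdot 6 = 666$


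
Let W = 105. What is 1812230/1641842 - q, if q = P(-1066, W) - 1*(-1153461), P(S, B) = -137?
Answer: -946786985289/820921 ≈ -1.1533e+6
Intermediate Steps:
q = 1153324 (q = -137 - 1*(-1153461) = -137 + 1153461 = 1153324)
1812230/1641842 - q = 1812230/1641842 - 1*1153324 = 1812230*(1/1641842) - 1153324 = 906115/820921 - 1153324 = -946786985289/820921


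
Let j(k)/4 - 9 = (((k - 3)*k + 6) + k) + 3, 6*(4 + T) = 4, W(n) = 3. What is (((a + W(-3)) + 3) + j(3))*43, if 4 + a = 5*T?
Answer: 8944/3 ≈ 2981.3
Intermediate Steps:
T = -10/3 (T = -4 + (⅙)*4 = -4 + ⅔ = -10/3 ≈ -3.3333)
a = -62/3 (a = -4 + 5*(-10/3) = -4 - 50/3 = -62/3 ≈ -20.667)
j(k) = 72 + 4*k + 4*k*(-3 + k) (j(k) = 36 + 4*((((k - 3)*k + 6) + k) + 3) = 36 + 4*((((-3 + k)*k + 6) + k) + 3) = 36 + 4*(((k*(-3 + k) + 6) + k) + 3) = 36 + 4*(((6 + k*(-3 + k)) + k) + 3) = 36 + 4*((6 + k + k*(-3 + k)) + 3) = 36 + 4*(9 + k + k*(-3 + k)) = 36 + (36 + 4*k + 4*k*(-3 + k)) = 72 + 4*k + 4*k*(-3 + k))
(((a + W(-3)) + 3) + j(3))*43 = (((-62/3 + 3) + 3) + (72 - 8*3 + 4*3²))*43 = ((-53/3 + 3) + (72 - 24 + 4*9))*43 = (-44/3 + (72 - 24 + 36))*43 = (-44/3 + 84)*43 = (208/3)*43 = 8944/3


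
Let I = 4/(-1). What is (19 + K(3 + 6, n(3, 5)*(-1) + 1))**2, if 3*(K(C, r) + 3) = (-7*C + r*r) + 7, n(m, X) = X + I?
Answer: 64/9 ≈ 7.1111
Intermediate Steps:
I = -4 (I = 4*(-1) = -4)
n(m, X) = -4 + X (n(m, X) = X - 4 = -4 + X)
K(C, r) = -2/3 - 7*C/3 + r**2/3 (K(C, r) = -3 + ((-7*C + r*r) + 7)/3 = -3 + ((-7*C + r**2) + 7)/3 = -3 + ((r**2 - 7*C) + 7)/3 = -3 + (7 + r**2 - 7*C)/3 = -3 + (7/3 - 7*C/3 + r**2/3) = -2/3 - 7*C/3 + r**2/3)
(19 + K(3 + 6, n(3, 5)*(-1) + 1))**2 = (19 + (-2/3 - 7*(3 + 6)/3 + ((-4 + 5)*(-1) + 1)**2/3))**2 = (19 + (-2/3 - 7/3*9 + (1*(-1) + 1)**2/3))**2 = (19 + (-2/3 - 21 + (-1 + 1)**2/3))**2 = (19 + (-2/3 - 21 + (1/3)*0**2))**2 = (19 + (-2/3 - 21 + (1/3)*0))**2 = (19 + (-2/3 - 21 + 0))**2 = (19 - 65/3)**2 = (-8/3)**2 = 64/9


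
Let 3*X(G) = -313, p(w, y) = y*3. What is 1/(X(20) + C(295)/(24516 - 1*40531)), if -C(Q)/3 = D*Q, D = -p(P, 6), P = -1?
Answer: -9609/1012097 ≈ -0.0094942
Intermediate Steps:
p(w, y) = 3*y
X(G) = -313/3 (X(G) = (1/3)*(-313) = -313/3)
D = -18 (D = -3*6 = -1*18 = -18)
C(Q) = 54*Q (C(Q) = -(-54)*Q = 54*Q)
1/(X(20) + C(295)/(24516 - 1*40531)) = 1/(-313/3 + (54*295)/(24516 - 1*40531)) = 1/(-313/3 + 15930/(24516 - 40531)) = 1/(-313/3 + 15930/(-16015)) = 1/(-313/3 + 15930*(-1/16015)) = 1/(-313/3 - 3186/3203) = 1/(-1012097/9609) = -9609/1012097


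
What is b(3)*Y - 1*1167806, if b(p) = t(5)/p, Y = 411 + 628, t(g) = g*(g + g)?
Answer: -3451468/3 ≈ -1.1505e+6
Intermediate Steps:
t(g) = 2*g**2 (t(g) = g*(2*g) = 2*g**2)
Y = 1039
b(p) = 50/p (b(p) = (2*5**2)/p = (2*25)/p = 50/p)
b(3)*Y - 1*1167806 = (50/3)*1039 - 1*1167806 = (50*(1/3))*1039 - 1167806 = (50/3)*1039 - 1167806 = 51950/3 - 1167806 = -3451468/3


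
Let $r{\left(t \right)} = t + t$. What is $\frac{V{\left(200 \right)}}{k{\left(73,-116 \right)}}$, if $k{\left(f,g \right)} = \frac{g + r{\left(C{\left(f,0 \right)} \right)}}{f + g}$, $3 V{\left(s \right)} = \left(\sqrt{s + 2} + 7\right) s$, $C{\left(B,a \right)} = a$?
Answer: $\frac{15050}{87} + \frac{2150 \sqrt{202}}{87} \approx 524.22$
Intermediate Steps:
$r{\left(t \right)} = 2 t$
$V{\left(s \right)} = \frac{s \left(7 + \sqrt{2 + s}\right)}{3}$ ($V{\left(s \right)} = \frac{\left(\sqrt{s + 2} + 7\right) s}{3} = \frac{\left(\sqrt{2 + s} + 7\right) s}{3} = \frac{\left(7 + \sqrt{2 + s}\right) s}{3} = \frac{s \left(7 + \sqrt{2 + s}\right)}{3}$)
$k{\left(f,g \right)} = \frac{g}{f + g}$ ($k{\left(f,g \right)} = \frac{g + 2 \cdot 0}{f + g} = \frac{g + 0}{f + g} = \frac{g}{f + g}$)
$\frac{V{\left(200 \right)}}{k{\left(73,-116 \right)}} = \frac{\frac{1}{3} \cdot 200 \left(7 + \sqrt{2 + 200}\right)}{\left(-116\right) \frac{1}{73 - 116}} = \frac{\frac{1}{3} \cdot 200 \left(7 + \sqrt{202}\right)}{\left(-116\right) \frac{1}{-43}} = \frac{\frac{1400}{3} + \frac{200 \sqrt{202}}{3}}{\left(-116\right) \left(- \frac{1}{43}\right)} = \frac{\frac{1400}{3} + \frac{200 \sqrt{202}}{3}}{\frac{116}{43}} = \left(\frac{1400}{3} + \frac{200 \sqrt{202}}{3}\right) \frac{43}{116} = \frac{15050}{87} + \frac{2150 \sqrt{202}}{87}$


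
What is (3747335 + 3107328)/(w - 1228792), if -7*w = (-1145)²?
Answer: -47982641/9912569 ≈ -4.8406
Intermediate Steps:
w = -1311025/7 (w = -⅐*(-1145)² = -⅐*1311025 = -1311025/7 ≈ -1.8729e+5)
(3747335 + 3107328)/(w - 1228792) = (3747335 + 3107328)/(-1311025/7 - 1228792) = 6854663/(-9912569/7) = 6854663*(-7/9912569) = -47982641/9912569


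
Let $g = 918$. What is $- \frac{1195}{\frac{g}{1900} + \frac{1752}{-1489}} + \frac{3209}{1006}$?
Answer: $\frac{1703677438841}{986834694} \approx 1726.4$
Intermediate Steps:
$- \frac{1195}{\frac{g}{1900} + \frac{1752}{-1489}} + \frac{3209}{1006} = - \frac{1195}{\frac{918}{1900} + \frac{1752}{-1489}} + \frac{3209}{1006} = - \frac{1195}{918 \cdot \frac{1}{1900} + 1752 \left(- \frac{1}{1489}\right)} + 3209 \cdot \frac{1}{1006} = - \frac{1195}{\frac{459}{950} - \frac{1752}{1489}} + \frac{3209}{1006} = - \frac{1195}{- \frac{980949}{1414550}} + \frac{3209}{1006} = \left(-1195\right) \left(- \frac{1414550}{980949}\right) + \frac{3209}{1006} = \frac{1690387250}{980949} + \frac{3209}{1006} = \frac{1703677438841}{986834694}$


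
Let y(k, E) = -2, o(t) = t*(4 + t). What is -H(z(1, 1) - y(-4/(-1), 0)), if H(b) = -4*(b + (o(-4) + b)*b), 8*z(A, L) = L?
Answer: 425/16 ≈ 26.563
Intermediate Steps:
z(A, L) = L/8
H(b) = -4*b - 4*b² (H(b) = -4*(b + (-4*(4 - 4) + b)*b) = -4*(b + (-4*0 + b)*b) = -4*(b + (0 + b)*b) = -4*(b + b*b) = -4*(b + b²) = -4*b - 4*b²)
-H(z(1, 1) - y(-4/(-1), 0)) = -(-4)*((⅛)*1 - 1*(-2))*(1 + ((⅛)*1 - 1*(-2))) = -(-4)*(⅛ + 2)*(1 + (⅛ + 2)) = -(-4)*17*(1 + 17/8)/8 = -(-4)*17*25/(8*8) = -1*(-425/16) = 425/16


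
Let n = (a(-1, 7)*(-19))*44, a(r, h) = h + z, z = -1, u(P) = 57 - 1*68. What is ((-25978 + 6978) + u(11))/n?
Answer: 6337/1672 ≈ 3.7901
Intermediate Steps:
u(P) = -11 (u(P) = 57 - 68 = -11)
a(r, h) = -1 + h (a(r, h) = h - 1 = -1 + h)
n = -5016 (n = ((-1 + 7)*(-19))*44 = (6*(-19))*44 = -114*44 = -5016)
((-25978 + 6978) + u(11))/n = ((-25978 + 6978) - 11)/(-5016) = (-19000 - 11)*(-1/5016) = -19011*(-1/5016) = 6337/1672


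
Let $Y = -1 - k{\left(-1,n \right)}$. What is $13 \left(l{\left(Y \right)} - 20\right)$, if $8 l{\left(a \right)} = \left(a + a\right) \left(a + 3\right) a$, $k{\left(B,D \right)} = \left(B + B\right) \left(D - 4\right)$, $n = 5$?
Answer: $-247$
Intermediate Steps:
$k{\left(B,D \right)} = 2 B \left(-4 + D\right)$
$Y = 1$ ($Y = -1 - 2 \left(-1\right) \left(-4 + 5\right) = -1 - 2 \left(-1\right) 1 = -1 - -2 = -1 + 2 = 1$)
$l{\left(a \right)} = \frac{a^{2} \left(3 + a\right)}{4}$ ($l{\left(a \right)} = \frac{\left(a + a\right) \left(a + 3\right) a}{8} = \frac{2 a \left(3 + a\right) a}{8} = \frac{2 a^{2} \left(3 + a\right)}{8} = \frac{a^{2} \left(3 + a\right)}{4}$)
$13 \left(l{\left(Y \right)} - 20\right) = 13 \left(\frac{1^{2} \left(3 + 1\right)}{4} - 20\right) = 13 \left(\frac{1}{4} \cdot 1 \cdot 4 - 20\right) = 13 \left(1 - 20\right) = 13 \left(-19\right) = -247$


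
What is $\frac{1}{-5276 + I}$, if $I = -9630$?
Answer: $- \frac{1}{14906} \approx -6.7087 \cdot 10^{-5}$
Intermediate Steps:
$\frac{1}{-5276 + I} = \frac{1}{-5276 - 9630} = \frac{1}{-14906} = - \frac{1}{14906}$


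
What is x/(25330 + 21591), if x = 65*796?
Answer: 51740/46921 ≈ 1.1027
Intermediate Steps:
x = 51740
x/(25330 + 21591) = 51740/(25330 + 21591) = 51740/46921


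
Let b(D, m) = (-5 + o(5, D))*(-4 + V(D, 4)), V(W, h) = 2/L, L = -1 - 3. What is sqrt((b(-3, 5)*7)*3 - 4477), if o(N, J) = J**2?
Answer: I*sqrt(4855) ≈ 69.678*I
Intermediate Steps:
L = -4
V(W, h) = -1/2 (V(W, h) = 2/(-4) = 2*(-1/4) = -1/2)
b(D, m) = 45/2 - 9*D**2/2 (b(D, m) = (-5 + D**2)*(-4 - 1/2) = (-5 + D**2)*(-9/2) = 45/2 - 9*D**2/2)
sqrt((b(-3, 5)*7)*3 - 4477) = sqrt(((45/2 - 9/2*(-3)**2)*7)*3 - 4477) = sqrt(((45/2 - 9/2*9)*7)*3 - 4477) = sqrt(((45/2 - 81/2)*7)*3 - 4477) = sqrt(-18*7*3 - 4477) = sqrt(-126*3 - 4477) = sqrt(-378 - 4477) = sqrt(-4855) = I*sqrt(4855)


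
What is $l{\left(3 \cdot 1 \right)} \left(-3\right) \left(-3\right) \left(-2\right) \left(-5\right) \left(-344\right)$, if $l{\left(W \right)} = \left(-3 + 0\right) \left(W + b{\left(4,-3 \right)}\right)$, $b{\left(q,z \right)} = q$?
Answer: $650160$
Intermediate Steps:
$l{\left(W \right)} = -12 - 3 W$ ($l{\left(W \right)} = \left(-3 + 0\right) \left(W + 4\right) = - 3 \left(4 + W\right) = -12 - 3 W$)
$l{\left(3 \cdot 1 \right)} \left(-3\right) \left(-3\right) \left(-2\right) \left(-5\right) \left(-344\right) = \left(-12 - 3 \cdot 3 \cdot 1\right) \left(-3\right) \left(-3\right) \left(-2\right) \left(-5\right) \left(-344\right) = \left(-12 - 9\right) \left(-3\right) 6 \left(-5\right) \left(-344\right) = \left(-12 - 9\right) \left(-3\right) \left(-30\right) \left(-344\right) = \left(-21\right) \left(-3\right) \left(-30\right) \left(-344\right) = 63 \left(-30\right) \left(-344\right) = \left(-1890\right) \left(-344\right) = 650160$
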